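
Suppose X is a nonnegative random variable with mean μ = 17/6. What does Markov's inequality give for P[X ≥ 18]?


μ = E[X] = 17/6, a = 18.
Markov: P[X ≥ 18] ≤ μ/a = (17/6)/18 = 17/108.
Numerically: ≈ 0.157407.
(Since a = 18 > μ = 2.833333, the bound 17/108 is < 1 and informative.)

P[X ≥ 18] ≤ 17/108 ≈ 0.157407.


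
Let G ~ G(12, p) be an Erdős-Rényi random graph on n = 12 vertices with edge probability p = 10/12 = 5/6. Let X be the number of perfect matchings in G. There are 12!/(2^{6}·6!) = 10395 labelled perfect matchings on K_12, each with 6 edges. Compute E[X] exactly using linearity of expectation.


K_12 has 12!/(2^{6}·6!) = 10395 labelled perfect matchings.
For each such perfect matching H, let X_H = 1 if all 6 edges of H are present in G. Then P[X_H = 1] = p^{6} = (5/6)^{6} = 15625/46656.
By linearity: E[X] = Σ_H E[X_H] = 10395 · p^{6} = 10395 · 15625/46656 = 6015625/1728.
Numerically: E[X] ≈ 3481.

E[X] = 10395 · (5/6)^{6} = 6015625/1728 ≈ 3481.


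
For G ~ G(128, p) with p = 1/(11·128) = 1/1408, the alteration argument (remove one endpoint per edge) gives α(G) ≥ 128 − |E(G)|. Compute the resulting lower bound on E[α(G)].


E[|E(G)|] = C(128, 2)·p = 8128 · (1/1408) = 127/22.
E[α(G)] ≥ n − E[|E(G)|] = 128 − 127/22 = 2689/22.
Numerically: ≈ 122.2273.
(This is only a lower bound; the true E[α(G)] may be larger.)

E[α(G)] ≥ 2689/22 ≈ 122.2273.


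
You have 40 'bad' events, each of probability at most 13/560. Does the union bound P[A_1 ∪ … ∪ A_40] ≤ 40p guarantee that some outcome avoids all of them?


Union bound: P[∪_{i=1}^{40} A_i] ≤ Σ_i P[A_i] ≤ 40·p = 40·(13/560) = 13/14.
Numerically: 13/14 ≈ 0.92857.
Is 13/14 < 1? YES.
Since P[∪ A_i] ≤ 13/14 < 1, the complement has P[∩ A_i^c] ≥ 1 − 13/14 = 1/14 > 0, so some outcome avoids every A_i.

40·p = 13/14 ≈ 0.92857; existence CERTIFIED by the union bound.


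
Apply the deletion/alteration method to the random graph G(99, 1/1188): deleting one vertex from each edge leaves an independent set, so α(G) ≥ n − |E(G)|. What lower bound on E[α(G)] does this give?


E[|E(G)|] = C(99, 2)·p = 4851 · (1/1188) = 49/12.
E[α(G)] ≥ n − E[|E(G)|] = 99 − 49/12 = 1139/12.
Numerically: ≈ 94.91667.
(This is only a lower bound; the true E[α(G)] may be larger.)

E[α(G)] ≥ 1139/12 ≈ 94.91667.


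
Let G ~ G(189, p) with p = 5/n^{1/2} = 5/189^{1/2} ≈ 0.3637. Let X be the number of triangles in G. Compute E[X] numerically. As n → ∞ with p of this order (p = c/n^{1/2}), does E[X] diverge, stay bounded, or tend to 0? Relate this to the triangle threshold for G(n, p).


Number of potential triangles: C(189, 3) = 1107414.
Each occurs with probability p³ ≈ (0.3637)³ ≈ 4.810800e-02.
By linearity: E[X] = C(189, 3)·p³ ≈ 1107414 · 4.810800e-02 ≈ 53275.4733.
Since α = 1/2 < 1, p = c/n^{1/2} ≫ 1/n is above the triangle threshold p ~ 1/n. Asymptotically E[X] ~ (c³/6)·n^{3(1−α)} = (5³/6)·n^{1.5} → ∞; triangles are abundant w.h.p.

E[X] ≈ 53275.4733; in regime p = Θ(1/n^{1/2}) E[X] diverges (above the triangle threshold p ~ 1/n).


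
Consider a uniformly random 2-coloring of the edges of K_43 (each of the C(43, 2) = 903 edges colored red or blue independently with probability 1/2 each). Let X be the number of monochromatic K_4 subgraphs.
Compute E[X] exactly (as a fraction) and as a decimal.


Let X = Σ_S X_S over the C(43, 4) = 123410 subsets S of size 4, where X_S = 1 if the K_4 on S is monochromatic.
For a fixed S, the K_4 on S has C(4, 2) = 6 edges. P[all 6 edges red] = (1/2)^6, and likewise for blue, so P[monochromatic] = 2·(1/2)^6 = 2^{1 − 6} = 1/32.
By linearity: E[X] = C(43, 4) · 2^{1 − 6} = 123410 · 1/32 = 61705/16.
Numerically: E[X] ≈ 3856.562.

E[X] = C(43,4)·2^(1−C(4,2)) = 61705/16 ≈ 3856.562.


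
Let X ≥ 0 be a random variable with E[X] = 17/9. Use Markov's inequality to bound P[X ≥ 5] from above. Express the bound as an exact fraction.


μ = E[X] = 17/9, a = 5.
Markov: P[X ≥ 5] ≤ μ/a = (17/9)/5 = 17/45.
Numerically: ≈ 0.37778.
(Since a = 5 > μ = 1.88889, the bound 17/45 is < 1 and informative.)

P[X ≥ 5] ≤ 17/45 ≈ 0.37778.


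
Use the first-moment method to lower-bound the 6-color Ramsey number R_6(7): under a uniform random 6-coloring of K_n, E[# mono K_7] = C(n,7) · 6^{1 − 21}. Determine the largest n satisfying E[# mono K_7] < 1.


We need C(n, 7) · 6^{1 − 21} < 1, i.e. C(n, 7) < 6^{21 − 1} = 3656158440062976.
Check values of n near the boundary:
  n = 564: C(564, 7) = 3469685994423792; 3469685994423792 < 3656158440062976? YES
  n = 565: C(565, 7) = 3513212521235560; 3513212521235560 < 3656158440062976? YES
  n = 566: C(566, 7) = 3557206237959440; 3557206237959440 < 3656158440062976? YES
  n = 567: C(567, 7) = 3601671315933933; 3601671315933933 < 3656158440062976? YES
  n = 568: C(568, 7) = 3646611956239704; 3646611956239704 < 3656158440062976? YES
  n = 569: C(569, 7) = 3692032389858348; 3692032389858348 < 3656158440062976? NO
The largest n with C(n, 7) < 3656158440062976 is n = 568 (where E[X] = 16882462760369/16926659444736 ≈ 0.99739). Hence R_6(7) > 568, i.e. R_6(7) ≥ 569.

Largest n = 568; hence R_6(7) > 568.


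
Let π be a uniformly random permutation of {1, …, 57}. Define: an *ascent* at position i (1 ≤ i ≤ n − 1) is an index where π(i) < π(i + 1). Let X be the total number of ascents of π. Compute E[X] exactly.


Write X = Σ X_I over i = 1, …, 56, with X_I the indicator of one ascent.
There are 56 indicators.
For each fixed i, the pair (π(i), π(i+1)) is a uniformly random ordered pair of distinct values from {1, …, 57}; by symmetry P[π(i) < π(i+1)] = 1/2.
By linearity: E[X] = 56 · (1/2) = (57 − 1) · (1/2) = 28 ≈ 28.00000.

E[X] = 28 = 28.00000.


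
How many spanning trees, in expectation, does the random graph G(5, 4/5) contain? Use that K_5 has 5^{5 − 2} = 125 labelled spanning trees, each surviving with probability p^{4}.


K_5 has 5^{5 − 2} = 125 labelled spanning trees.
For each such spanning tree H, let X_H = 1 if all 4 edges of H are present in G. Then P[X_H = 1] = p^{4} = (4/5)^{4} = 256/625.
By linearity: E[X] = Σ_H E[X_H] = 125 · p^{4} = 125 · 256/625 = 256/5.
Numerically: E[X] ≈ 51.2.

E[X] = 125 · (4/5)^{4} = 256/5 ≈ 51.2.


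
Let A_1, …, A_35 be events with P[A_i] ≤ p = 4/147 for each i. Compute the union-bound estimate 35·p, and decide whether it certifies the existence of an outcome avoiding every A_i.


Union bound: P[∪_{i=1}^{35} A_i] ≤ Σ_i P[A_i] ≤ 35·p = 35·(4/147) = 20/21.
Numerically: 20/21 ≈ 0.9523810.
Is 20/21 < 1? YES.
Since P[∪ A_i] ≤ 20/21 < 1, the complement has P[∩ A_i^c] ≥ 1 − 20/21 = 1/21 > 0, so some outcome avoids every A_i.

35·p = 20/21 ≈ 0.9523810; existence CERTIFIED by the union bound.


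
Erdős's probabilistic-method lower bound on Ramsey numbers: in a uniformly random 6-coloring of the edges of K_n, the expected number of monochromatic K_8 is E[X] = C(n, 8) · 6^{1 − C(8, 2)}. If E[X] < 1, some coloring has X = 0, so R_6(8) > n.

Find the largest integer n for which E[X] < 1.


We need C(n, 8) · 6^{1 − 28} < 1, i.e. C(n, 8) < 6^{28 − 1} = 1023490369077469249536.
Check values of n near the boundary:
  n = 1594: C(1594, 8) = 1015652773590544255167; 1015652773590544255167 < 1023490369077469249536? YES
  n = 1595: C(1595, 8) = 1020772636343363633895; 1020772636343363633895 < 1023490369077469249536? YES
  n = 1596: C(1596, 8) = 1025915067760710553965; 1025915067760710553965 < 1023490369077469249536? NO
  n = 1597: C(1597, 8) = 1031080153060953275445; 1031080153060953275445 < 1023490369077469249536? NO
The largest n with C(n, 8) < 1023490369077469249536 is n = 1595 (where E[X] = 113419181815929292655/113721152119718805504 ≈ 0.9973446). Hence R_6(8) > 1595, i.e. R_6(8) ≥ 1596.

Largest n = 1595; hence R_6(8) > 1595.


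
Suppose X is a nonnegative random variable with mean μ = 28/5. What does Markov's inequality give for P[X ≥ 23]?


μ = E[X] = 28/5, a = 23.
Markov: P[X ≥ 23] ≤ μ/a = (28/5)/23 = 28/115.
Numerically: ≈ 0.243.
(Since a = 23 > μ = 5.600, the bound 28/115 is < 1 and informative.)

P[X ≥ 23] ≤ 28/115 ≈ 0.243.


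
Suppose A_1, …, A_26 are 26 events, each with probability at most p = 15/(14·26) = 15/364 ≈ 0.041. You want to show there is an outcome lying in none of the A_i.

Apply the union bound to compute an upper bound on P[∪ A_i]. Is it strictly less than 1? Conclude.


Union bound: P[∪_{i=1}^{26} A_i] ≤ Σ_i P[A_i] ≤ 26·p = 26·(15/364) = 15/14.
Numerically: 15/14 ≈ 1.071.
Is 15/14 < 1? NO.
Since the bound 15/14 is ≥ 1, the union bound is uninformative here; it does NOT by itself certify existence.

26·p = 15/14 ≈ 1.071; existence NOT certified by the union bound.


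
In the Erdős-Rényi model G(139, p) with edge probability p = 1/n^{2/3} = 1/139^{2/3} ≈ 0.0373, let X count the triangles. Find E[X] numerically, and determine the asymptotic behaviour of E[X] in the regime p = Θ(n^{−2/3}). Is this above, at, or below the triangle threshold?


Number of potential triangles: C(139, 3) = 437989.
Each occurs with probability p³ ≈ (0.0373)³ ≈ 5.17572e-05.
By linearity: E[X] = C(139, 3)·p³ ≈ 437989 · 5.17572e-05 ≈ 22.669.
Since α = 2/3 < 1, p = c/n^{2/3} ≫ 1/n is above the triangle threshold p ~ 1/n. Asymptotically E[X] ~ (c³/6)·n^{3(1−α)} = (1³/6)·n^{1} → ∞; triangles are abundant w.h.p.

E[X] ≈ 22.669; in regime p = Θ(1/n^{2/3}) E[X] diverges (above the triangle threshold p ~ 1/n).


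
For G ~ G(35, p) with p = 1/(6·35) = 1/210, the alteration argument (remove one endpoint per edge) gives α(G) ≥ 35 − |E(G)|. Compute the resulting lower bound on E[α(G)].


E[|E(G)|] = C(35, 2)·p = 595 · (1/210) = 17/6.
E[α(G)] ≥ n − E[|E(G)|] = 35 − 17/6 = 193/6.
Numerically: ≈ 32.16667.
(This is only a lower bound; the true E[α(G)] may be larger.)

E[α(G)] ≥ 193/6 ≈ 32.16667.


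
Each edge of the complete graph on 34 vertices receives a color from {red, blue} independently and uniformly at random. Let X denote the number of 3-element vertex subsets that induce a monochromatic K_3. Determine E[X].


Let X = Σ_S X_S over the C(34, 3) = 5984 subsets S of size 3, where X_S = 1 if the K_3 on S is monochromatic.
For a fixed S, the K_3 on S has C(3, 2) = 3 edges. P[all 3 edges red] = (1/2)^3, and likewise for blue, so P[monochromatic] = 2·(1/2)^3 = 2^{1 − 3} = 1/4.
Summing: E[X] = C(34, 3) · 2^{1 − 3} = 5984 · 1/4 = 1496.
Numerically: E[X] ≈ 1496.000.

E[X] = C(34,3)·2^(1−C(3,2)) = 1496 ≈ 1496.000.


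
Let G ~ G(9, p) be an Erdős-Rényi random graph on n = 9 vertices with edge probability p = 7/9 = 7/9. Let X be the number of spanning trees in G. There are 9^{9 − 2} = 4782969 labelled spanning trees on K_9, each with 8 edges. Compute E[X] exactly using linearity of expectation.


K_9 has 9^{9 − 2} = 4782969 labelled spanning trees.
For each such spanning tree H, let X_H = 1 if all 8 edges of H are present in G. Then P[X_H = 1] = p^{8} = (7/9)^{8} = 5764801/43046721.
By linearity of expectation: E[X] = Σ_H E[X_H] = 4782969 · p^{8} = 4782969 · 5764801/43046721 = 5764801/9.
Numerically: E[X] ≈ 6.405e+05.

E[X] = 4782969 · (7/9)^{8} = 5764801/9 ≈ 6.405e+05.


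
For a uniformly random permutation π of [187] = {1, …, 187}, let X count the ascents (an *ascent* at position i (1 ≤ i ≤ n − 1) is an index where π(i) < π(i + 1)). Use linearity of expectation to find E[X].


Write X = Σ X_I over i = 1, …, 186, with X_I the indicator of one ascent.
There are 186 indicators.
For each fixed i, the pair (π(i), π(i+1)) is a uniformly random ordered pair of distinct values from {1, …, 187}; by symmetry P[π(i) < π(i+1)] = 1/2.
By linearity: E[X] = 186 · (1/2) = (187 − 1) · (1/2) = 93 ≈ 93.000000.

E[X] = 93 = 93.000000.


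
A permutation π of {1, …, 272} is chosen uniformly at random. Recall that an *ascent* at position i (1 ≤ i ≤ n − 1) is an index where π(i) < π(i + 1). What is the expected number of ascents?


Write X = Σ X_I over i = 1, …, 271, with X_I the indicator of one ascent.
There are 271 indicators.
For each fixed i, the pair (π(i), π(i+1)) is a uniformly random ordered pair of distinct values from {1, …, 272}; by symmetry P[π(i) < π(i+1)] = 1/2.
By linearity: E[X] = 271 · (1/2) = (272 − 1) · (1/2) = 271/2 ≈ 135.50000.

E[X] = 271/2 = 135.50000.


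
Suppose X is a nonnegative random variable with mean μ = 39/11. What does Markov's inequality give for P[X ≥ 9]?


μ = E[X] = 39/11, a = 9.
Markov: P[X ≥ 9] ≤ μ/a = (39/11)/9 = 13/33.
Numerically: ≈ 0.393939.
(Since a = 9 > μ = 3.545455, the bound 13/33 is < 1 and informative.)

P[X ≥ 9] ≤ 13/33 ≈ 0.393939.


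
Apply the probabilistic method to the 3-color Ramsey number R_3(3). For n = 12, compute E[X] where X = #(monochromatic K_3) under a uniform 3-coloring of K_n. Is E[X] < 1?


E[X] = C(12, 3) · 3^{1 − 3} = 220 · 3^{−2} = 220/9.
As a reduced fraction: E[X] = 220/9 ≈ 24.444444.
Is E[X] < 1? NO.
Since E[X] ≥ 1, the first-moment bound is inconclusive at n = 12; it does NOT by itself certify R_3(3) > 12.

E[X] = 220/9 ≈ 24.444444; E[X] ≥ 1; first-moment method inconclusive here.


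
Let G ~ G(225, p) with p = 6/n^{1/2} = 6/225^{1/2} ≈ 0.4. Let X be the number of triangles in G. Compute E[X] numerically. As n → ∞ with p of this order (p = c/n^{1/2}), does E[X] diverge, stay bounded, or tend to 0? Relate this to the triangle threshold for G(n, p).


Number of potential triangles: C(225, 3) = 1873200.
Each occurs with probability p³ ≈ (0.4)³ ≈ 6.40000e-02.
By linearity: E[X] = C(225, 3)·p³ ≈ 1873200 · 6.40000e-02 ≈ 119884.800.
Since α = 1/2 < 1, p = c/n^{1/2} ≫ 1/n is above the triangle threshold p ~ 1/n. Asymptotically E[X] ~ (c³/6)·n^{3(1−α)} = (6³/6)·n^{1.5} → ∞; triangles are abundant w.h.p.

E[X] ≈ 119884.800; in regime p = Θ(1/n^{1/2}) E[X] diverges (above the triangle threshold p ~ 1/n).


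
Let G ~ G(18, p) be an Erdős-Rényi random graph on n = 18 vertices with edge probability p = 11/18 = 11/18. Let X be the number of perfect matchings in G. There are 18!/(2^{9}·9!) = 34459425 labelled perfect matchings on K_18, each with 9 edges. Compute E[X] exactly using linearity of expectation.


K_18 has 18!/(2^{9}·9!) = 34459425 labelled perfect matchings.
For each such perfect matching H, let X_H = 1 if all 9 edges of H are present in G. Then P[X_H = 1] = p^{9} = (11/18)^{9} = 2357947691/198359290368.
By linearity: E[X] = Σ_H E[X_H] = 34459425 · p^{9} = 34459425 · 2357947691/198359290368 = 1003129896443675/2448880128.
Numerically: E[X] ≈ 4.1e+05.

E[X] = 34459425 · (11/18)^{9} = 1003129896443675/2448880128 ≈ 4.1e+05.


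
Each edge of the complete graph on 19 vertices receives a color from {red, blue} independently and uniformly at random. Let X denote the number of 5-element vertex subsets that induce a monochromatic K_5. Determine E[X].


Let X = Σ_S X_S over the C(19, 5) = 11628 subsets S of size 5, where X_S = 1 if the K_5 on S is monochromatic.
For a fixed S, the K_5 on S has C(5, 2) = 10 edges. P[all 10 edges red] = (1/2)^10, and likewise for blue, so P[monochromatic] = 2·(1/2)^10 = 2^{1 − 10} = 1/512.
By linearity of expectation: E[X] = C(19, 5) · 2^{1 − 10} = 11628 · 1/512 = 2907/128.
Numerically: E[X] ≈ 22.711.

E[X] = C(19,5)·2^(1−C(5,2)) = 2907/128 ≈ 22.711.


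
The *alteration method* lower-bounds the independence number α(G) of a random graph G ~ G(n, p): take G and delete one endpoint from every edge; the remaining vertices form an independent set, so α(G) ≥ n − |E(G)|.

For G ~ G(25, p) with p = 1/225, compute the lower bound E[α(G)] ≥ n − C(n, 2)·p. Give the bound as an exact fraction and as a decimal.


E[|E(G)|] = C(25, 2)·p = 300 · (1/225) = 4/3.
E[α(G)] ≥ n − E[|E(G)|] = 25 − 4/3 = 71/3.
Numerically: ≈ 23.6667.
(This is only a lower bound; the true E[α(G)] may be larger.)

E[α(G)] ≥ 71/3 ≈ 23.6667.


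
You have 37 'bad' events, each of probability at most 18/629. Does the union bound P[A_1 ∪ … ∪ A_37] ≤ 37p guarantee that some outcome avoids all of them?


Union bound: P[∪_{i=1}^{37} A_i] ≤ Σ_i P[A_i] ≤ 37·p = 37·(18/629) = 18/17.
Numerically: 18/17 ≈ 1.058824.
Is 18/17 < 1? NO.
Since the bound 18/17 is ≥ 1, the union bound is uninformative here; it does NOT by itself certify existence.

37·p = 18/17 ≈ 1.058824; existence NOT certified by the union bound.


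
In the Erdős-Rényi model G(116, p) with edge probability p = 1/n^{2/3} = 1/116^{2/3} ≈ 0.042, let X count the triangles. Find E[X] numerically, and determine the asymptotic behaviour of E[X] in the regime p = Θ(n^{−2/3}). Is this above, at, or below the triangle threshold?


Number of potential triangles: C(116, 3) = 253460.
Each occurs with probability p³ ≈ (0.042)³ ≈ 7.43163e-05.
By linearity: E[X] = C(116, 3)·p³ ≈ 253460 · 7.43163e-05 ≈ 18.836.
Since α = 2/3 < 1, p = c/n^{2/3} ≫ 1/n is above the triangle threshold p ~ 1/n. Asymptotically E[X] ~ (c³/6)·n^{3(1−α)} = (1³/6)·n^{1} → ∞; triangles are abundant w.h.p.

E[X] ≈ 18.836; in regime p = Θ(1/n^{2/3}) E[X] diverges (above the triangle threshold p ~ 1/n).


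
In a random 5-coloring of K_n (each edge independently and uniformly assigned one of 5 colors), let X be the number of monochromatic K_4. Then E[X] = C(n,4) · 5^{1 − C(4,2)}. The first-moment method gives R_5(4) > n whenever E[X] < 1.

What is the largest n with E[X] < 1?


We need C(n, 4) · 5^{1 − 6} < 1, i.e. C(n, 4) < 5^{6 − 1} = 3125.
Check values of n near the boundary:
  n = 15: C(15, 4) = 1365; 1365 < 3125? YES
  n = 16: C(16, 4) = 1820; 1820 < 3125? YES
  n = 17: C(17, 4) = 2380; 2380 < 3125? YES
  n = 18: C(18, 4) = 3060; 3060 < 3125? YES
  n = 19: C(19, 4) = 3876; 3876 < 3125? NO
  n = 20: C(20, 4) = 4845; 4845 < 3125? NO
  n = 21: C(21, 4) = 5985; 5985 < 3125? NO
The largest n with C(n, 4) < 3125 is n = 18 (where E[X] = 612/625 ≈ 0.979200). Hence R_5(4) > 18, i.e. R_5(4) ≥ 19.

Largest n = 18; hence R_5(4) > 18.


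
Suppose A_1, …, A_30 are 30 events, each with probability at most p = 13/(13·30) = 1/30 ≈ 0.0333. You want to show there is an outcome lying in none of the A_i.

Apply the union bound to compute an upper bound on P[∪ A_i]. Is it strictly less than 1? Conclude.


Union bound: P[∪_{i=1}^{30} A_i] ≤ Σ_i P[A_i] ≤ 30·p = 30·(1/30) = 1.
Numerically: 1 ≈ 1.0000.
Is 1 < 1? NO.
Since the bound 1 is ≥ 1, the union bound is uninformative here; it does NOT by itself certify existence.

30·p = 1 ≈ 1.0000; existence NOT certified by the union bound.


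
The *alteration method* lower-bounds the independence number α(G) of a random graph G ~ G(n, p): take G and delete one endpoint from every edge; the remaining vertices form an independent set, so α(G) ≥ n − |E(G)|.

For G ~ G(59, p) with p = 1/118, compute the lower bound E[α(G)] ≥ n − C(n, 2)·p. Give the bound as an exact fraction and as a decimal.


E[|E(G)|] = C(59, 2)·p = 1711 · (1/118) = 29/2.
E[α(G)] ≥ n − E[|E(G)|] = 59 − 29/2 = 89/2.
Numerically: ≈ 44.500000.
(This is only a lower bound; the true E[α(G)] may be larger.)

E[α(G)] ≥ 89/2 ≈ 44.500000.


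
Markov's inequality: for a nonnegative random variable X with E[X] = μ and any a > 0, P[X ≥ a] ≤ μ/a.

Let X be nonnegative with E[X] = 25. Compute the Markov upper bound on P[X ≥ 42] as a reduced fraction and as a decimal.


μ = E[X] = 25, a = 42.
Markov: P[X ≥ 42] ≤ μ/a = (25)/42 = 25/42.
Numerically: ≈ 0.59524.
(Since a = 42 > μ = 25.00000, the bound 25/42 is < 1 and informative.)

P[X ≥ 42] ≤ 25/42 ≈ 0.59524.


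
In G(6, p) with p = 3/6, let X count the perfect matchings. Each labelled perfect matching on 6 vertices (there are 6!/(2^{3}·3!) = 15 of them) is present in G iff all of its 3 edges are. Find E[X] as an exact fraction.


K_6 has 6!/(2^{3}·3!) = 15 labelled perfect matchings.
For each such perfect matching H, let X_H = 1 if all 3 edges of H are present in G. Then P[X_H = 1] = p^{3} = (1/2)^{3} = 1/8.
Summing the indicators: E[X] = Σ_H E[X_H] = 15 · p^{3} = 15 · 1/8 = 15/8.
Numerically: E[X] ≈ 1.875.

E[X] = 15 · (1/2)^{3} = 15/8 ≈ 1.875.


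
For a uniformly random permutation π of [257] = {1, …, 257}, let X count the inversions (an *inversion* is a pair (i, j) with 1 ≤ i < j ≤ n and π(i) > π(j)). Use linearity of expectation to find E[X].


Write X = Σ X_I over the C(257, 2) = 32896 pairs i < j, with X_I the indicator of one inversion.
There are 32896 indicators.
For each fixed pair i < j, the values π(i) and π(j) are two distinct elements of {1, …, 257} in uniformly random order; by symmetry P[π(i) > π(j)] = 1/2.
By linearity: E[X] = 32896 · (1/2) = C(257, 2) · (1/2) = 32896/2 = 16448 ≈ 16448.00000.

E[X] = 16448 = 16448.00000.


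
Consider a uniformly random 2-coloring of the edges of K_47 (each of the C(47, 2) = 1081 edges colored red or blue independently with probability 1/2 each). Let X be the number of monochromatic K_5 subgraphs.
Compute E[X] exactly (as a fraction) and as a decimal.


Let X = Σ_S X_S over the C(47, 5) = 1533939 subsets S of size 5, where X_S = 1 if the K_5 on S is monochromatic.
For a fixed S, the K_5 on S has C(5, 2) = 10 edges. P[all 10 edges red] = (1/2)^10, and likewise for blue, so P[monochromatic] = 2·(1/2)^10 = 2^{1 − 10} = 1/512.
By linearity: E[X] = C(47, 5) · 2^{1 − 10} = 1533939 · 1/512 = 1533939/512.
Numerically: E[X] ≈ 2995.9746.

E[X] = C(47,5)·2^(1−C(5,2)) = 1533939/512 ≈ 2995.9746.


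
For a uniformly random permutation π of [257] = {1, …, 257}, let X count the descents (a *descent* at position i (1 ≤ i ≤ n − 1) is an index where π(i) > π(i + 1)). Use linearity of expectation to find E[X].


Write X = Σ X_I over i = 1, …, 256, with X_I the indicator of one descent.
There are 256 indicators.
For each fixed i, the pair (π(i), π(i+1)) is a uniformly random ordered pair of distinct values from {1, …, 257}; by symmetry P[π(i) > π(i+1)] = 1/2.
By linearity: E[X] = 256 · (1/2) = (257 − 1) · (1/2) = 128 ≈ 128.000000.

E[X] = 128 = 128.000000.


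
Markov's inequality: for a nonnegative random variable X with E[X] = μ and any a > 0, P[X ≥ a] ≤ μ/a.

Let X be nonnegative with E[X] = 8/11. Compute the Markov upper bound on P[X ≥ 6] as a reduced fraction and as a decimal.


μ = E[X] = 8/11, a = 6.
Markov: P[X ≥ 6] ≤ μ/a = (8/11)/6 = 4/33.
Numerically: ≈ 0.1212.
(Since a = 6 > μ = 0.7273, the bound 4/33 is < 1 and informative.)

P[X ≥ 6] ≤ 4/33 ≈ 0.1212.


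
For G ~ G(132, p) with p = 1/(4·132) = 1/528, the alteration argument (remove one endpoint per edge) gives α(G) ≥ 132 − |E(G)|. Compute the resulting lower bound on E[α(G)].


E[|E(G)|] = C(132, 2)·p = 8646 · (1/528) = 131/8.
E[α(G)] ≥ n − E[|E(G)|] = 132 − 131/8 = 925/8.
Numerically: ≈ 115.625000.
(This is only a lower bound; the true E[α(G)] may be larger.)

E[α(G)] ≥ 925/8 ≈ 115.625000.


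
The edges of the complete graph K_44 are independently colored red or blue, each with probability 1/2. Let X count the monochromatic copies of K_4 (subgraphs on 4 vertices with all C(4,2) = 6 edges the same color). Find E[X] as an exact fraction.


Let X = Σ_S X_S over the C(44, 4) = 135751 subsets S of size 4, where X_S = 1 if the K_4 on S is monochromatic.
For a fixed S, the K_4 on S has C(4, 2) = 6 edges. P[all 6 edges red] = (1/2)^6, and likewise for blue, so P[monochromatic] = 2·(1/2)^6 = 2^{1 − 6} = 1/32.
By linearity of expectation: E[X] = C(44, 4) · 2^{1 − 6} = 135751 · 1/32 = 135751/32.
Numerically: E[X] ≈ 4242.21875.

E[X] = C(44,4)·2^(1−C(4,2)) = 135751/32 ≈ 4242.21875.


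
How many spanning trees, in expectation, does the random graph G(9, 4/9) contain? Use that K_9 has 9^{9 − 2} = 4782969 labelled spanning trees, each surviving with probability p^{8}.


K_9 has 9^{9 − 2} = 4782969 labelled spanning trees.
For each such spanning tree H, let X_H = 1 if all 8 edges of H are present in G. Then P[X_H = 1] = p^{8} = (4/9)^{8} = 65536/43046721.
By linearity: E[X] = Σ_H E[X_H] = 4782969 · p^{8} = 4782969 · 65536/43046721 = 65536/9.
Numerically: E[X] ≈ 7281.8.

E[X] = 4782969 · (4/9)^{8} = 65536/9 ≈ 7281.8.


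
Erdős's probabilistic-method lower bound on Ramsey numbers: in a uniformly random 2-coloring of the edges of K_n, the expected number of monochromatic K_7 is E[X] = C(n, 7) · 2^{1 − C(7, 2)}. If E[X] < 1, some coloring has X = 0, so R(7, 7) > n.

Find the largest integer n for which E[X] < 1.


We need C(n, 7) · 2^{1 − 21} < 1, i.e. C(n, 7) < 2^{21 − 1} = 1048576.
Check values of n near the boundary:
  n = 21: C(21, 7) = 116280; 116280 < 1048576? YES
  n = 22: C(22, 7) = 170544; 170544 < 1048576? YES
  n = 23: C(23, 7) = 245157; 245157 < 1048576? YES
  n = 24: C(24, 7) = 346104; 346104 < 1048576? YES
  n = 25: C(25, 7) = 480700; 480700 < 1048576? YES
  n = 26: C(26, 7) = 657800; 657800 < 1048576? YES
  n = 27: C(27, 7) = 888030; 888030 < 1048576? YES
  n = 28: C(28, 7) = 1184040; 1184040 < 1048576? NO
The largest n with C(n, 7) < 1048576 is n = 27 (where E[X] = 444015/524288 ≈ 0.84689). Hence R(7, 7) > 27, i.e. R(7, 7) ≥ 28.

Largest n = 27; hence R(7, 7) > 27.


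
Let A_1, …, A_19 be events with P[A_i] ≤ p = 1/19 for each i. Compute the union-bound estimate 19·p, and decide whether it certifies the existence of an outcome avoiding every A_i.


Union bound: P[∪_{i=1}^{19} A_i] ≤ Σ_i P[A_i] ≤ 19·p = 19·(1/19) = 1.
Numerically: 1 ≈ 1.0000.
Is 1 < 1? NO.
Since the bound 1 is ≥ 1, the union bound is uninformative here; it does NOT by itself certify existence.

19·p = 1 ≈ 1.0000; existence NOT certified by the union bound.


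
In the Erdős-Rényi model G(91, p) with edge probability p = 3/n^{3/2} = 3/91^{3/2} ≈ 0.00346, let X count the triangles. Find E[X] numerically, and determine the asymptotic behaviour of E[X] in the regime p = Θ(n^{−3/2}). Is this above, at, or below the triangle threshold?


Number of potential triangles: C(91, 3) = 121485.
Each occurs with probability p³ ≈ (0.00346)³ ≈ 4.12741e-08.
By linearity: E[X] = C(91, 3)·p³ ≈ 121485 · 4.12741e-08 ≈ 0.005.
Since α = 3/2 > 1, p = c/n^{3/2} = o(1/n) is below the triangle threshold p ~ 1/n. Asymptotically E[X] ~ (c³/6)·n^{3(1−α)} = (3³/6)·n^{-1.5} → 0, so by Markov's inequality G has no triangles w.h.p.

E[X] ≈ 0.005; in regime p = Θ(1/n^{3/2}) E[X] tends to 0 (below the triangle threshold p ~ 1/n).


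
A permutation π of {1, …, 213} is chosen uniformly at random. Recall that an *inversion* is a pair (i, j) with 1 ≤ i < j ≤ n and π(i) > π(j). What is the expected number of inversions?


Write X = Σ X_I over the C(213, 2) = 22578 pairs i < j, with X_I the indicator of one inversion.
There are 22578 indicators.
For each fixed pair i < j, the values π(i) and π(j) are two distinct elements of {1, …, 213} in uniformly random order; by symmetry P[π(i) > π(j)] = 1/2.
By linearity: E[X] = 22578 · (1/2) = C(213, 2) · (1/2) = 22578/2 = 11289 ≈ 11289.000.

E[X] = 11289 = 11289.000.


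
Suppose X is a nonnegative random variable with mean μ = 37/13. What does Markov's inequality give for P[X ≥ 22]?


μ = E[X] = 37/13, a = 22.
Markov: P[X ≥ 22] ≤ μ/a = (37/13)/22 = 37/286.
Numerically: ≈ 0.129.
(Since a = 22 > μ = 2.846, the bound 37/286 is < 1 and informative.)

P[X ≥ 22] ≤ 37/286 ≈ 0.129.


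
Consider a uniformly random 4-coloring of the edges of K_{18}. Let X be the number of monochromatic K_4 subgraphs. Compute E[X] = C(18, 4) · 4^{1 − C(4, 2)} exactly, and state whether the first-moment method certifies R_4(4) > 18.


E[X] = C(18, 4) · 4^{1 − 6} = 3060 · 4^{−5} = 3060/1024.
As a reduced fraction: E[X] = 765/256 ≈ 2.988.
Is E[X] < 1? NO.
Since E[X] ≥ 1, the first-moment bound is inconclusive at n = 18; it does NOT by itself certify R_4(4) > 18.

E[X] = 765/256 ≈ 2.988; E[X] ≥ 1; first-moment method inconclusive here.


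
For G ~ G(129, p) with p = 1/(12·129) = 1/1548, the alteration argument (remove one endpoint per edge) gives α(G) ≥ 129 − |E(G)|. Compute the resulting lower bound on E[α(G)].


E[|E(G)|] = C(129, 2)·p = 8256 · (1/1548) = 16/3.
E[α(G)] ≥ n − E[|E(G)|] = 129 − 16/3 = 371/3.
Numerically: ≈ 123.666667.
(This is only a lower bound; the true E[α(G)] may be larger.)

E[α(G)] ≥ 371/3 ≈ 123.666667.


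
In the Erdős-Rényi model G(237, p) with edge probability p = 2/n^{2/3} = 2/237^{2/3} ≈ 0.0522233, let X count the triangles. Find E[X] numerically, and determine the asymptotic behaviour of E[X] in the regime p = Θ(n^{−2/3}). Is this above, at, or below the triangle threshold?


Number of potential triangles: C(237, 3) = 2190670.
Each occurs with probability p³ ≈ (0.0522233)³ ≈ 1.42427318e-04.
By linearity: E[X] = C(237, 3)·p³ ≈ 2190670 · 1.42427318e-04 ≈ 312.011252.
Since α = 2/3 < 1, p = c/n^{2/3} ≫ 1/n is above the triangle threshold p ~ 1/n. Asymptotically E[X] ~ (c³/6)·n^{3(1−α)} = (2³/6)·n^{1} → ∞; triangles are abundant w.h.p.

E[X] ≈ 312.011252; in regime p = Θ(1/n^{2/3}) E[X] diverges (above the triangle threshold p ~ 1/n).


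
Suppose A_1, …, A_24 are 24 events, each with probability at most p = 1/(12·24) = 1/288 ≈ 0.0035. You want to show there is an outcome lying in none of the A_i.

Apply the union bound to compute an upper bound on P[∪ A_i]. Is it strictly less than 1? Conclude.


Union bound: P[∪_{i=1}^{24} A_i] ≤ Σ_i P[A_i] ≤ 24·p = 24·(1/288) = 1/12.
Numerically: 1/12 ≈ 0.0833.
Is 1/12 < 1? YES.
Since P[∪ A_i] ≤ 1/12 < 1, the complement has P[∩ A_i^c] ≥ 1 − 1/12 = 11/12 > 0, so some outcome avoids every A_i.

24·p = 1/12 ≈ 0.0833; existence CERTIFIED by the union bound.


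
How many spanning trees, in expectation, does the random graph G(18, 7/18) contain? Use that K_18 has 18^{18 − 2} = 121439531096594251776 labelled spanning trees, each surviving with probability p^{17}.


K_18 has 18^{18 − 2} = 121439531096594251776 labelled spanning trees.
For each such spanning tree H, let X_H = 1 if all 17 edges of H are present in G. Then P[X_H = 1] = p^{17} = (7/18)^{17} = 232630513987207/2185911559738696531968.
Summing the indicators: E[X] = Σ_H E[X_H] = 121439531096594251776 · p^{17} = 121439531096594251776 · 232630513987207/2185911559738696531968 = 232630513987207/18.
Numerically: E[X] ≈ 1.29e+13.

E[X] = 121439531096594251776 · (7/18)^{17} = 232630513987207/18 ≈ 1.29e+13.


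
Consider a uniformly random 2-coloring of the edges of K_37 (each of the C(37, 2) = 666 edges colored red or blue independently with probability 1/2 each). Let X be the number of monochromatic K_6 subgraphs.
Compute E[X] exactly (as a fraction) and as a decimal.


Let X = Σ_S X_S over the C(37, 6) = 2324784 subsets S of size 6, where X_S = 1 if the K_6 on S is monochromatic.
For a fixed S, the K_6 on S has C(6, 2) = 15 edges. P[all 15 edges red] = (1/2)^15, and likewise for blue, so P[monochromatic] = 2·(1/2)^15 = 2^{1 − 15} = 1/16384.
By linearity of expectation: E[X] = C(37, 6) · 2^{1 − 15} = 2324784 · 1/16384 = 145299/1024.
Numerically: E[X] ≈ 141.89355.

E[X] = C(37,6)·2^(1−C(6,2)) = 145299/1024 ≈ 141.89355.


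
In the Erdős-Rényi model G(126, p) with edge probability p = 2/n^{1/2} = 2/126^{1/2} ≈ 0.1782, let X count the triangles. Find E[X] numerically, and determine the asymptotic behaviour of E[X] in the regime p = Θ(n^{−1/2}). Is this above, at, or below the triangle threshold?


Number of potential triangles: C(126, 3) = 325500.
Each occurs with probability p³ ≈ (0.1782)³ ≈ 5.656323e-03.
By linearity: E[X] = C(126, 3)·p³ ≈ 325500 · 5.656323e-03 ≈ 1841.1330.
Since α = 1/2 < 1, p = c/n^{1/2} ≫ 1/n is above the triangle threshold p ~ 1/n. Asymptotically E[X] ~ (c³/6)·n^{3(1−α)} = (2³/6)·n^{1.5} → ∞; triangles are abundant w.h.p.

E[X] ≈ 1841.1330; in regime p = Θ(1/n^{1/2}) E[X] diverges (above the triangle threshold p ~ 1/n).


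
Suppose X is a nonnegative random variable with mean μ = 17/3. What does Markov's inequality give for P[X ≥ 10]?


μ = E[X] = 17/3, a = 10.
Markov: P[X ≥ 10] ≤ μ/a = (17/3)/10 = 17/30.
Numerically: ≈ 0.5667.
(Since a = 10 > μ = 5.6667, the bound 17/30 is < 1 and informative.)

P[X ≥ 10] ≤ 17/30 ≈ 0.5667.


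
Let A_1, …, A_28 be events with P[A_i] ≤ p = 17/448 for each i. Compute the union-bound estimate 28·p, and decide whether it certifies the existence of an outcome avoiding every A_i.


Union bound: P[∪_{i=1}^{28} A_i] ≤ Σ_i P[A_i] ≤ 28·p = 28·(17/448) = 17/16.
Numerically: 17/16 ≈ 1.062.
Is 17/16 < 1? NO.
Since the bound 17/16 is ≥ 1, the union bound is uninformative here; it does NOT by itself certify existence.

28·p = 17/16 ≈ 1.062; existence NOT certified by the union bound.


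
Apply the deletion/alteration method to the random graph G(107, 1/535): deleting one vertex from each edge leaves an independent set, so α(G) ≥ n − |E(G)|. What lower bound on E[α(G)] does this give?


E[|E(G)|] = C(107, 2)·p = 5671 · (1/535) = 53/5.
E[α(G)] ≥ n − E[|E(G)|] = 107 − 53/5 = 482/5.
Numerically: ≈ 96.40000.
(This is only a lower bound; the true E[α(G)] may be larger.)

E[α(G)] ≥ 482/5 ≈ 96.40000.


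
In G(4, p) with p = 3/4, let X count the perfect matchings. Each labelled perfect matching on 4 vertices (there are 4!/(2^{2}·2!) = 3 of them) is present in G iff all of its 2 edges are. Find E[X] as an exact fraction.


K_4 has 4!/(2^{2}·2!) = 3 labelled perfect matchings.
For each such perfect matching H, let X_H = 1 if all 2 edges of H are present in G. Then P[X_H = 1] = p^{2} = (3/4)^{2} = 9/16.
Summing the indicators: E[X] = Σ_H E[X_H] = 3 · p^{2} = 3 · 9/16 = 27/16.
Numerically: E[X] ≈ 1.6875.

E[X] = 3 · (3/4)^{2} = 27/16 ≈ 1.6875.


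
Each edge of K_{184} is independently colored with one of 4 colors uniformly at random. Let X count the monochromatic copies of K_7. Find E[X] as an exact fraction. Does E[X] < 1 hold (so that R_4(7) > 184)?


E[X] = C(184, 7) · 4^{1 − 21} = 1262216571096 · 4^{−20} = 1262216571096/1099511627776.
As a reduced fraction: E[X] = 157777071387/137438953472 ≈ 1.1479793.
Is E[X] < 1? NO.
Since E[X] ≥ 1, the first-moment bound is inconclusive at n = 184; it does NOT by itself certify R_4(7) > 184.

E[X] = 157777071387/137438953472 ≈ 1.1479793; E[X] ≥ 1; first-moment method inconclusive here.


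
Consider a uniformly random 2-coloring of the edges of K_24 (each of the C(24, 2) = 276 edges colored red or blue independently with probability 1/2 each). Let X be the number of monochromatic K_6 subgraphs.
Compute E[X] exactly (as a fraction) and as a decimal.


Let X = Σ_S X_S over the C(24, 6) = 134596 subsets S of size 6, where X_S = 1 if the K_6 on S is monochromatic.
For a fixed S, the K_6 on S has C(6, 2) = 15 edges. P[all 15 edges red] = (1/2)^15, and likewise for blue, so P[monochromatic] = 2·(1/2)^15 = 2^{1 − 15} = 1/16384.
Summing: E[X] = C(24, 6) · 2^{1 − 15} = 134596 · 1/16384 = 33649/4096.
Numerically: E[X] ≈ 8.21509.

E[X] = C(24,6)·2^(1−C(6,2)) = 33649/4096 ≈ 8.21509.


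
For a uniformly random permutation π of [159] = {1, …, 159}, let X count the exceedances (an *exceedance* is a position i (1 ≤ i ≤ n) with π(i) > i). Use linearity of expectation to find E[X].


Write X = Σ_{i=1}^{159} X_i, where X_i = 1_{π(i) > i}.
For each fixed i, π(i) is uniform over {1, …, 159} (marginal of a uniform permutation), so P[π(i) > i] = (n − i)/n. Summing: Σ_{i=1}^{159} (n − i)/n = (0 + 1 + … + 158)/159 = 159(159 − 1)/(2·159) = (159 − 1)/2.
Hence E[X] = Σ_{i=1}^{159} (159 − i)/159 = 79 ≈ 79.000.

E[X] = 79 = 79.000.


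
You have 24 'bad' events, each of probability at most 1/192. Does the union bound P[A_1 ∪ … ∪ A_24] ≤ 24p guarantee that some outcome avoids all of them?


Union bound: P[∪_{i=1}^{24} A_i] ≤ Σ_i P[A_i] ≤ 24·p = 24·(1/192) = 1/8.
Numerically: 1/8 ≈ 0.125000.
Is 1/8 < 1? YES.
Since P[∪ A_i] ≤ 1/8 < 1, the complement has P[∩ A_i^c] ≥ 1 − 1/8 = 7/8 > 0, so some outcome avoids every A_i.

24·p = 1/8 ≈ 0.125000; existence CERTIFIED by the union bound.


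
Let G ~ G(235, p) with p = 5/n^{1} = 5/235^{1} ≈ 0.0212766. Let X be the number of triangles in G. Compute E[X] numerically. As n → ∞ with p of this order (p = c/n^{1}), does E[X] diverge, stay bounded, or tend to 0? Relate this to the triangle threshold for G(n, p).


Number of potential triangles: C(235, 3) = 2135445.
Each occurs with probability p³ ≈ (0.0212766)³ ≈ 9.63177716e-06.
By linearity: E[X] = C(235, 3)·p³ ≈ 2135445 · 9.63177716e-06 ≈ 20.568130.
Here α = 1, so p = 5/n is exactly at the triangle threshold p ~ 1/n. Asymptotically E[X] → c³/6 = 5³/6 = 125/6 ≈ 20.833333, a bounded constant. In this regime the triangle count is asymptotically Poisson(c³/6).

E[X] ≈ 20.568130; in regime p = Θ(1/n^{1}) E[X] stays bounded (at the triangle threshold p ~ 1/n).


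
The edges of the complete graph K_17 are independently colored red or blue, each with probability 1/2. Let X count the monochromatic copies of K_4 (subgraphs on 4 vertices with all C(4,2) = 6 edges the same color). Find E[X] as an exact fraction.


Let X = Σ_S X_S over the C(17, 4) = 2380 subsets S of size 4, where X_S = 1 if the K_4 on S is monochromatic.
For a fixed S, the K_4 on S has C(4, 2) = 6 edges. P[all 6 edges red] = (1/2)^6, and likewise for blue, so P[monochromatic] = 2·(1/2)^6 = 2^{1 − 6} = 1/32.
Summing: E[X] = C(17, 4) · 2^{1 − 6} = 2380 · 1/32 = 595/8.
Numerically: E[X] ≈ 74.375.

E[X] = C(17,4)·2^(1−C(4,2)) = 595/8 ≈ 74.375.


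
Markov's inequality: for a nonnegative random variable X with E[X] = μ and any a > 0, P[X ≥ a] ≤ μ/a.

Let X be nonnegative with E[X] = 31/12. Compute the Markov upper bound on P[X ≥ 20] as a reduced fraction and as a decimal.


μ = E[X] = 31/12, a = 20.
Markov: P[X ≥ 20] ≤ μ/a = (31/12)/20 = 31/240.
Numerically: ≈ 0.1292.
(Since a = 20 > μ = 2.5833, the bound 31/240 is < 1 and informative.)

P[X ≥ 20] ≤ 31/240 ≈ 0.1292.


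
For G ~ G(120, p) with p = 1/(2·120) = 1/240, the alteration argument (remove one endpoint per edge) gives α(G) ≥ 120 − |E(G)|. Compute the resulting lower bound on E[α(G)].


E[|E(G)|] = C(120, 2)·p = 7140 · (1/240) = 119/4.
E[α(G)] ≥ n − E[|E(G)|] = 120 − 119/4 = 361/4.
Numerically: ≈ 90.250000.
(This is only a lower bound; the true E[α(G)] may be larger.)

E[α(G)] ≥ 361/4 ≈ 90.250000.


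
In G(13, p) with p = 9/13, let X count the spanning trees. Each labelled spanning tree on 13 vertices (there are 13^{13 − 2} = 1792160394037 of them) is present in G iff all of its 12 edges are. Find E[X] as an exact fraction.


K_13 has 13^{13 − 2} = 1792160394037 labelled spanning trees.
For each such spanning tree H, let X_H = 1 if all 12 edges of H are present in G. Then P[X_H = 1] = p^{12} = (9/13)^{12} = 282429536481/23298085122481.
By linearity of expectation: E[X] = Σ_H E[X_H] = 1792160394037 · p^{12} = 1792160394037 · 282429536481/23298085122481 = 282429536481/13.
Numerically: E[X] ≈ 2.173e+10.

E[X] = 1792160394037 · (9/13)^{12} = 282429536481/13 ≈ 2.173e+10.


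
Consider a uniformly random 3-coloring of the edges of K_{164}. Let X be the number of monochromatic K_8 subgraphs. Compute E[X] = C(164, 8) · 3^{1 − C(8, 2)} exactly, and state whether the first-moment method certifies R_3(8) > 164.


E[X] = C(164, 8) · 3^{1 − 28} = 10912535409348 · 3^{−27} = 10912535409348/7625597484987.
As a reduced fraction: E[X] = 404167978124/282429536481 ≈ 1.431040.
Is E[X] < 1? NO.
Since E[X] ≥ 1, the first-moment bound is inconclusive at n = 164; it does NOT by itself certify R_3(8) > 164.

E[X] = 404167978124/282429536481 ≈ 1.431040; E[X] ≥ 1; first-moment method inconclusive here.
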